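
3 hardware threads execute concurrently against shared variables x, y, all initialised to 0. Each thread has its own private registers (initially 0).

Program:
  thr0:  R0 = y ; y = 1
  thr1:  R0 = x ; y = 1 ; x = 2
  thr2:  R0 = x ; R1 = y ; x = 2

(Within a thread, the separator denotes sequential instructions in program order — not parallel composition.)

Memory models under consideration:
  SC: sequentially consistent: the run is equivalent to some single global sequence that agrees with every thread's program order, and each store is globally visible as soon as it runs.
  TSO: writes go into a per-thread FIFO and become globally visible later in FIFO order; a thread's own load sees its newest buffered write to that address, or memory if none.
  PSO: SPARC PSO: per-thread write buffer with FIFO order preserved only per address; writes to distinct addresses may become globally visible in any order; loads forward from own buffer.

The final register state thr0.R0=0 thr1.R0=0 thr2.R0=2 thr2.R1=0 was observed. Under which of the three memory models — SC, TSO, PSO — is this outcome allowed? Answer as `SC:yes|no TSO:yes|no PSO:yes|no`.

outcome vector order: (thr0.R0,thr1.R0,thr2.R0,thr2.R1)
[SC] allowed = {0000, 0001, 0021, 0200, 0201, 1000, 1001, 1021, 1200}
[TSO] allowed = {0000, 0001, 0021, 0200, 0201, 1000, 1001, 1021, 1200}
[PSO] allowed = {0000, 0001, 0020, 0021, 0200, 0201, 1000, 1001, 1020, 1021, 1200}
target 0020 ∈ {PSO}

SC:no TSO:no PSO:yes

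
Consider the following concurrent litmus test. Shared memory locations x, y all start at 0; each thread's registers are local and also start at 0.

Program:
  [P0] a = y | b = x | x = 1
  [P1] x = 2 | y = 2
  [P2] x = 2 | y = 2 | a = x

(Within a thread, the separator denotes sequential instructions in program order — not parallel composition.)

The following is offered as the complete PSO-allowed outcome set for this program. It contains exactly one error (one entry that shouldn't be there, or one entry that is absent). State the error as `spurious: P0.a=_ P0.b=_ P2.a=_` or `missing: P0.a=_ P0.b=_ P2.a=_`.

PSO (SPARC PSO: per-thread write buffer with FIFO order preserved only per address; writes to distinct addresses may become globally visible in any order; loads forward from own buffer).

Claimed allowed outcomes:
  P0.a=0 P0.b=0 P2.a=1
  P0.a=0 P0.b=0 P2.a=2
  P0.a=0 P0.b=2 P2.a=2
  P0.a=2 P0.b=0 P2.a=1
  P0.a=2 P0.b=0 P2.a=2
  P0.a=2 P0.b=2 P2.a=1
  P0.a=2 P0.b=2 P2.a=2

outcome vector order: (P0.a,P0.b,P2.a)
PSO: 8 outcomes — {<0 0 1>, <0 0 2>, <0 2 1>, <0 2 2>, <2 0 1>, <2 0 2>, <2 2 1>, <2 2 2>}
PSO∖claimed = {<0 2 1>}

missing: P0.a=0 P0.b=2 P2.a=1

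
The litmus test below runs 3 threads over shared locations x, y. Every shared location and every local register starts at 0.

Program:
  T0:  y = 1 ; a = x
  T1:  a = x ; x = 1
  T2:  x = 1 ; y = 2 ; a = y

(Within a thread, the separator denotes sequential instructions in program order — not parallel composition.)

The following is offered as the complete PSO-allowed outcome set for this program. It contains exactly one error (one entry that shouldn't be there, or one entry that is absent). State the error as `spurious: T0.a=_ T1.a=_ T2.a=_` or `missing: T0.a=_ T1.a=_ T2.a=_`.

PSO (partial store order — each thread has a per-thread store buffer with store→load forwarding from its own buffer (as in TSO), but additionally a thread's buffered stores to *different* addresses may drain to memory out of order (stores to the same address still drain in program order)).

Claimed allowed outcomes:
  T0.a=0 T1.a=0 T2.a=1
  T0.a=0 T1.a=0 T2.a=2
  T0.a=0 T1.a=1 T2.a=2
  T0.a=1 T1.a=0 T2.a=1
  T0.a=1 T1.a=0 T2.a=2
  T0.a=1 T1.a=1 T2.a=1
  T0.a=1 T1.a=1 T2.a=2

outcome vector order: (T0.a,T1.a,T2.a)
PSO: 8 outcomes — {0/0/1 0/0/2 0/1/1 0/1/2 1/0/1 1/0/2 1/1/1 1/1/2}
PSO∖claimed = {0/1/1}

missing: T0.a=0 T1.a=1 T2.a=1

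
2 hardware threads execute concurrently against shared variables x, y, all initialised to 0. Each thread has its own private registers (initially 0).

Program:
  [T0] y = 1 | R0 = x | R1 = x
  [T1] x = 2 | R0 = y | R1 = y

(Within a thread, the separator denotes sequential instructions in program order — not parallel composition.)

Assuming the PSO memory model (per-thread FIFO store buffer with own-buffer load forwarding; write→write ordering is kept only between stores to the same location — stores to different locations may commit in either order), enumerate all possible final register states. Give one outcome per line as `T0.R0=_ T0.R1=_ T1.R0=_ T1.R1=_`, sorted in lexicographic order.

outcome vector order: (T0.R0,T0.R1,T1.R0,T1.R1)
|PSO outcomes| = 9

T0.R0=0 T0.R1=0 T1.R0=0 T1.R1=0
T0.R0=0 T0.R1=0 T1.R0=0 T1.R1=1
T0.R0=0 T0.R1=0 T1.R0=1 T1.R1=1
T0.R0=0 T0.R1=2 T1.R0=0 T1.R1=0
T0.R0=0 T0.R1=2 T1.R0=0 T1.R1=1
T0.R0=0 T0.R1=2 T1.R0=1 T1.R1=1
T0.R0=2 T0.R1=2 T1.R0=0 T1.R1=0
T0.R0=2 T0.R1=2 T1.R0=0 T1.R1=1
T0.R0=2 T0.R1=2 T1.R0=1 T1.R1=1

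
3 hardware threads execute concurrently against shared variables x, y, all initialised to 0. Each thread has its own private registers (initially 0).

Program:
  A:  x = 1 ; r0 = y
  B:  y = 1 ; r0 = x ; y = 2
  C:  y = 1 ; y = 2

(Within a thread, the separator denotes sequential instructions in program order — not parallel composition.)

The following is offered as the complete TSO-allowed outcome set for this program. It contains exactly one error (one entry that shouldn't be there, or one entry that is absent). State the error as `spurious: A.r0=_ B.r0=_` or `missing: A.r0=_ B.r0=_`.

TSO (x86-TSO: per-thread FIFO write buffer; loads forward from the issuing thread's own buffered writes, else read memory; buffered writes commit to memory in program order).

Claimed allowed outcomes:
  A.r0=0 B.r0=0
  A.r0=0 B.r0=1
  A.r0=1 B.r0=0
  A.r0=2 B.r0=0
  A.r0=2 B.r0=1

outcome vector order: (A.r0,B.r0)
under TSO → <0 0>, <0 1>, <1 0>, <1 1>, <2 0>, <2 1>
TSO∖claimed = {<1 1>}

missing: A.r0=1 B.r0=1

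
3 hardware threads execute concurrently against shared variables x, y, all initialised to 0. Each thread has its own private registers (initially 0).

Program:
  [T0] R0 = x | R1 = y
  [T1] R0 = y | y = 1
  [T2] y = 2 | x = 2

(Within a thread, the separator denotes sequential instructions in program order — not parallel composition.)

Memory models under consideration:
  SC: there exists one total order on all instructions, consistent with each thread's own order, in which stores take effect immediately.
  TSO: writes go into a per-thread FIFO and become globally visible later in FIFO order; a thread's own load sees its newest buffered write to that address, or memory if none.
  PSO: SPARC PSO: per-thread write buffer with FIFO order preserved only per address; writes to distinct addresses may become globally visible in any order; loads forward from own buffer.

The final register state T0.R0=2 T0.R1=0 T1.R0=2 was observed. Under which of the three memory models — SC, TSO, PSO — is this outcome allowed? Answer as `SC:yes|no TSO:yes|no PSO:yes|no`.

SC:no TSO:no PSO:yes

outcome vector order: (T0.R0,T0.R1,T1.R0)
under SC → 000, 002, 010, 012, 020, 022, 210, 212, 220, 222
under TSO → 000, 002, 010, 012, 020, 022, 210, 212, 220, 222
under PSO → 000, 002, 010, 012, 020, 022, 200, 202, 210, 212, 220, 222
target 202 ∈ {PSO}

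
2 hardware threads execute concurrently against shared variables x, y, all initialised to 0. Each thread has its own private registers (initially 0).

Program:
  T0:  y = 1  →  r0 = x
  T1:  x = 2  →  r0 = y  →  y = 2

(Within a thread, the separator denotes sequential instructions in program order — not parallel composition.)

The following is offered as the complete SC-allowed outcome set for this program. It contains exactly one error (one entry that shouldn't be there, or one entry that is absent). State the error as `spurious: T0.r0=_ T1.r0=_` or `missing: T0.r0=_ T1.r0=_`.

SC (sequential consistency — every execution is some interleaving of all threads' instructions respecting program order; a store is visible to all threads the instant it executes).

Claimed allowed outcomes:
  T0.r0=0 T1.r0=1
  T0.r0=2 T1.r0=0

outcome vector order: (T0.r0,T1.r0)
SC: 3 outcomes — {<0 1>, <2 0>, <2 1>}
SC∖claimed = {<2 1>}

missing: T0.r0=2 T1.r0=1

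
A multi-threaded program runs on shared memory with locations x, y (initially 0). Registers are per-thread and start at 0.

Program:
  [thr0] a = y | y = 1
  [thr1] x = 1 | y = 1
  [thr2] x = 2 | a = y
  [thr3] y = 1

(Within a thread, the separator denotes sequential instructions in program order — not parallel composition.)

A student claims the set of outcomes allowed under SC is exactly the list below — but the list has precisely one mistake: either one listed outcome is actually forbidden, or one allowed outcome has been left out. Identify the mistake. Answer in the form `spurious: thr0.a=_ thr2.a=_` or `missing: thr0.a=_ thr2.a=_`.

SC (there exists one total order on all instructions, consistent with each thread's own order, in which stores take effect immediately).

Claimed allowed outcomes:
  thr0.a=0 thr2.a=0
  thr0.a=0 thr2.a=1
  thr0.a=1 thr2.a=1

missing: thr0.a=1 thr2.a=0

outcome vector order: (thr0.a,thr2.a)
SC (4): (0,0), (0,1), (1,0), (1,1)
SC∖claimed = {(1,0)}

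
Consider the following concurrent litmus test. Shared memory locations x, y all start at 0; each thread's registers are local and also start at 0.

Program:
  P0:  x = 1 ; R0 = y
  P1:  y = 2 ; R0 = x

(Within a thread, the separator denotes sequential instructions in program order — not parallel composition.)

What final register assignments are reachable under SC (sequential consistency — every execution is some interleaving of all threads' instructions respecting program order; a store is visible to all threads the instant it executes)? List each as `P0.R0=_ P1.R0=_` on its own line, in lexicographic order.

outcome vector order: (P0.R0,P1.R0)
|SC outcomes| = 3

P0.R0=0 P1.R0=1
P0.R0=2 P1.R0=0
P0.R0=2 P1.R0=1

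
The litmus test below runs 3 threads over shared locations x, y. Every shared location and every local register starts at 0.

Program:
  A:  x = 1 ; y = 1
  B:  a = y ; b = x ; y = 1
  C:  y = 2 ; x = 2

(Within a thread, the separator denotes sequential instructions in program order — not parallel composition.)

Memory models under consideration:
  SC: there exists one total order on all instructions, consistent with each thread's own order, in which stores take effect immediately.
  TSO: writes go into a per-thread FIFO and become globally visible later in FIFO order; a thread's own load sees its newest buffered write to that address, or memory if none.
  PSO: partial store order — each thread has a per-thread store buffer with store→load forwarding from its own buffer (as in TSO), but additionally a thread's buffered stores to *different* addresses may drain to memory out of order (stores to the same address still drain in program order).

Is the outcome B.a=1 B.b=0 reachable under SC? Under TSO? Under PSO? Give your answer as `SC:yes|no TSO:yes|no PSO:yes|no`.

SC:no TSO:no PSO:yes

outcome vector order: (B.a,B.b)
SC: 8 outcomes — {(0,0) (0,1) (0,2) (1,1) (1,2) (2,0) (2,1) (2,2)}
TSO: 8 outcomes — {(0,0) (0,1) (0,2) (1,1) (1,2) (2,0) (2,1) (2,2)}
PSO: 9 outcomes — {(0,0) (0,1) (0,2) (1,0) (1,1) (1,2) (2,0) (2,1) (2,2)}
target (1,0) ∈ {PSO}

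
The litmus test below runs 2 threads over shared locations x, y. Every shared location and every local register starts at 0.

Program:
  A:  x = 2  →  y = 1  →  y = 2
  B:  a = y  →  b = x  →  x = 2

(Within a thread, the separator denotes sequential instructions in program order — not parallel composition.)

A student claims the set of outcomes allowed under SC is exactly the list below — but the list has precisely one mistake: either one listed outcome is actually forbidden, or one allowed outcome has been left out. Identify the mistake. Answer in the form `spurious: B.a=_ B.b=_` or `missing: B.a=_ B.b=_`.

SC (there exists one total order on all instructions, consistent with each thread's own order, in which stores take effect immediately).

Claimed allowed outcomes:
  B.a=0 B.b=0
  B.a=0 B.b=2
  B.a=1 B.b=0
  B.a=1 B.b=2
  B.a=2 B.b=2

spurious: B.a=1 B.b=0

outcome vector order: (B.a,B.b)
under SC → 00, 02, 12, 22
claimed∖SC = {10}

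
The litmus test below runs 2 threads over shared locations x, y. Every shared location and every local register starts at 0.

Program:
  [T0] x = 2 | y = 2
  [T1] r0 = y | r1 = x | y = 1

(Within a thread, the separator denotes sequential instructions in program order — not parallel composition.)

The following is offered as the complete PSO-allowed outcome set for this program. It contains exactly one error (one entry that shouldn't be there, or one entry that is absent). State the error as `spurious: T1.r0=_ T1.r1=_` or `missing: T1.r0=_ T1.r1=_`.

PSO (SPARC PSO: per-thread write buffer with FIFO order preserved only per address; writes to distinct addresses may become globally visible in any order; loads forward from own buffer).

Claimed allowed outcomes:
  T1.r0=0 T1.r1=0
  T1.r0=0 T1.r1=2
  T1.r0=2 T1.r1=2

outcome vector order: (T1.r0,T1.r1)
PSO: 4 outcomes — {(0,0) (0,2) (2,0) (2,2)}
PSO∖claimed = {(2,0)}

missing: T1.r0=2 T1.r1=0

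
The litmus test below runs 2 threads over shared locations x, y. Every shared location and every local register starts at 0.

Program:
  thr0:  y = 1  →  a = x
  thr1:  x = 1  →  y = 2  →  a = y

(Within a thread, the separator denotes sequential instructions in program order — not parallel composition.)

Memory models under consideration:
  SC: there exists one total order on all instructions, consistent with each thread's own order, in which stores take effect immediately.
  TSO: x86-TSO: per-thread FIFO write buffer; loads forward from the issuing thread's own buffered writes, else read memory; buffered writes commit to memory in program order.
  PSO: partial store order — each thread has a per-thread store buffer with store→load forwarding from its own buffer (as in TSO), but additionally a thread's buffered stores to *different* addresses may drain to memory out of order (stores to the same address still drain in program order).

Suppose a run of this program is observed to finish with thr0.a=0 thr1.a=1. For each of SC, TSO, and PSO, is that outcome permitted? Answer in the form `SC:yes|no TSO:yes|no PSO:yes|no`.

SC:no TSO:yes PSO:yes

outcome vector order: (thr0.a,thr1.a)
SC (3): <0 2> <1 1> <1 2>
TSO (4): <0 1> <0 2> <1 1> <1 2>
PSO (4): <0 1> <0 2> <1 1> <1 2>
target <0 1> ∈ {TSO,PSO}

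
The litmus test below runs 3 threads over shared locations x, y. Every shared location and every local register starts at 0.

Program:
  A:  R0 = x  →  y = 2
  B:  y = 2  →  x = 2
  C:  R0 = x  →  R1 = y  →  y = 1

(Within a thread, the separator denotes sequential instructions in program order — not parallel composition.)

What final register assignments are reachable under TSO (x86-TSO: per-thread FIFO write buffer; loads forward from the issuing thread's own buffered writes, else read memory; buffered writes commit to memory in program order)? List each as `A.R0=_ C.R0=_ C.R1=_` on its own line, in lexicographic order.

outcome vector order: (A.R0,C.R0,C.R1)
|TSO outcomes| = 6

A.R0=0 C.R0=0 C.R1=0
A.R0=0 C.R0=0 C.R1=2
A.R0=0 C.R0=2 C.R1=2
A.R0=2 C.R0=0 C.R1=0
A.R0=2 C.R0=0 C.R1=2
A.R0=2 C.R0=2 C.R1=2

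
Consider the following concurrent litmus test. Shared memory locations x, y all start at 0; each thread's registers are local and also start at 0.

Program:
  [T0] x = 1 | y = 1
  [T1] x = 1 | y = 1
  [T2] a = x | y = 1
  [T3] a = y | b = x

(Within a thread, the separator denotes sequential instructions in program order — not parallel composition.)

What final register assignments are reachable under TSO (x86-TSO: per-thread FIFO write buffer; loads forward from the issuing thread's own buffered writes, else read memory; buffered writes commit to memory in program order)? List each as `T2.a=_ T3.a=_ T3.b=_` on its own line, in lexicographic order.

T2.a=0 T3.a=0 T3.b=0
T2.a=0 T3.a=0 T3.b=1
T2.a=0 T3.a=1 T3.b=0
T2.a=0 T3.a=1 T3.b=1
T2.a=1 T3.a=0 T3.b=0
T2.a=1 T3.a=0 T3.b=1
T2.a=1 T3.a=1 T3.b=1

outcome vector order: (T2.a,T3.a,T3.b)
|TSO outcomes| = 7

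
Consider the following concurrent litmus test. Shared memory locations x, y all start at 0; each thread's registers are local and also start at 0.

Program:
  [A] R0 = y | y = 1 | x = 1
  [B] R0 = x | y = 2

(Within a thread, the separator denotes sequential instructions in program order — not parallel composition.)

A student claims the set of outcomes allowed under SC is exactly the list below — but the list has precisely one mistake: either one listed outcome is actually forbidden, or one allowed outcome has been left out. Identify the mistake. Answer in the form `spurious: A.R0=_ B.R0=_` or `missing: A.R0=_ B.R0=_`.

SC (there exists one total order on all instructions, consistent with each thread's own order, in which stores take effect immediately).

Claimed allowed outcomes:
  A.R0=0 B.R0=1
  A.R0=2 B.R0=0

outcome vector order: (A.R0,B.R0)
SC: 3 outcomes — {(0,0); (0,1); (2,0)}
SC∖claimed = {(0,0)}

missing: A.R0=0 B.R0=0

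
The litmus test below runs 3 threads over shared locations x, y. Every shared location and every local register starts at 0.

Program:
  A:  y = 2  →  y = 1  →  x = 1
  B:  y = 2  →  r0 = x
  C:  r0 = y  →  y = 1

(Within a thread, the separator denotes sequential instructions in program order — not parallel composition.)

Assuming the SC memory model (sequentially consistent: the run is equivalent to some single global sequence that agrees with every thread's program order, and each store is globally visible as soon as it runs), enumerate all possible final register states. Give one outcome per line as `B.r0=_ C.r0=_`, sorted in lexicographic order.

B.r0=0 C.r0=0
B.r0=0 C.r0=1
B.r0=0 C.r0=2
B.r0=1 C.r0=0
B.r0=1 C.r0=1
B.r0=1 C.r0=2

outcome vector order: (B.r0,C.r0)
|SC outcomes| = 6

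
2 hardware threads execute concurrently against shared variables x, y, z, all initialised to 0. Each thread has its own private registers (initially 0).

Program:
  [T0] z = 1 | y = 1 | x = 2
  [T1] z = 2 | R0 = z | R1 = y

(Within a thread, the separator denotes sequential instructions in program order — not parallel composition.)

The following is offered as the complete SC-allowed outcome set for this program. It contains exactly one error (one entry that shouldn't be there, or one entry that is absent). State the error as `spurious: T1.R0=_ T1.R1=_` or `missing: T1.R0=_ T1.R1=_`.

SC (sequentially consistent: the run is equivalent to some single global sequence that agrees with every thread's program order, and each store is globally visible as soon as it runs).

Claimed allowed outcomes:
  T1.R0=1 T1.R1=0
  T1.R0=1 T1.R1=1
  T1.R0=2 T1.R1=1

outcome vector order: (T1.R0,T1.R1)
SC (4): 1/0, 1/1, 2/0, 2/1
SC∖claimed = {2/0}

missing: T1.R0=2 T1.R1=0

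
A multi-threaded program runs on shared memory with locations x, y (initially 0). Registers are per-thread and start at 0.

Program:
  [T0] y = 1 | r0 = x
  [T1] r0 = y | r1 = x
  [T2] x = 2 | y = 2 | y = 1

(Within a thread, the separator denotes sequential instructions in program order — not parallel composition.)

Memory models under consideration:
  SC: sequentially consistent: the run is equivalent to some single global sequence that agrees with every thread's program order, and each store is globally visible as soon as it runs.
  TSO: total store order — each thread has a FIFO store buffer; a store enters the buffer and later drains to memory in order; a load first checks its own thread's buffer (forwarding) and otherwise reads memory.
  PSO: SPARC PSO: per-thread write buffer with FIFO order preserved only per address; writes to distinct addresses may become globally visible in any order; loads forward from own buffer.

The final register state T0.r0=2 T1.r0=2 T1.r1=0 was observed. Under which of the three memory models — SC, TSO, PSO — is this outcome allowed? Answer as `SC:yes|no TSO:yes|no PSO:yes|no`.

outcome vector order: (T0.r0,T1.r0,T1.r1)
SC (10): (0,0,0); (0,0,2); (0,1,0); (0,1,2); (0,2,2); (2,0,0); (2,0,2); (2,1,0); (2,1,2); (2,2,2)
TSO (10): (0,0,0); (0,0,2); (0,1,0); (0,1,2); (0,2,2); (2,0,0); (2,0,2); (2,1,0); (2,1,2); (2,2,2)
PSO (12): (0,0,0); (0,0,2); (0,1,0); (0,1,2); (0,2,0); (0,2,2); (2,0,0); (2,0,2); (2,1,0); (2,1,2); (2,2,0); (2,2,2)
target (2,2,0) ∈ {PSO}

SC:no TSO:no PSO:yes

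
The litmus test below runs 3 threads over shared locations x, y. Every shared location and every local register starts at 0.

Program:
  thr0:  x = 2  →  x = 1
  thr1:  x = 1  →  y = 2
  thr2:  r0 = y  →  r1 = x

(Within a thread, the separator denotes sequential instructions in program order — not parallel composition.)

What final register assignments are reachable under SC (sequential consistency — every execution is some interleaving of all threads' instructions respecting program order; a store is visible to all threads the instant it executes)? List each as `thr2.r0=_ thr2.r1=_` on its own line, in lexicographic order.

outcome vector order: (thr2.r0,thr2.r1)
|SC outcomes| = 5

thr2.r0=0 thr2.r1=0
thr2.r0=0 thr2.r1=1
thr2.r0=0 thr2.r1=2
thr2.r0=2 thr2.r1=1
thr2.r0=2 thr2.r1=2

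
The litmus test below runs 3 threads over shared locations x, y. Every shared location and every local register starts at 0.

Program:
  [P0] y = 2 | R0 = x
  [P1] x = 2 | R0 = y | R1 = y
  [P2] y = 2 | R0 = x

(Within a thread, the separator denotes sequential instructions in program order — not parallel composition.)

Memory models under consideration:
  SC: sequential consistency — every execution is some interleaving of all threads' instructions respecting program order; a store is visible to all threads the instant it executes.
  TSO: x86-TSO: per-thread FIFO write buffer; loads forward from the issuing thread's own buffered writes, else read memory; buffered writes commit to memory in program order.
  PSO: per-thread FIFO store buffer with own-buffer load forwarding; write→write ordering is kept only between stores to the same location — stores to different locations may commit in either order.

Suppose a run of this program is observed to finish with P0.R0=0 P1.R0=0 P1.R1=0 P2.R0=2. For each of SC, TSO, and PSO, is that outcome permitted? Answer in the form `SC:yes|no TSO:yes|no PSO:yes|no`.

SC:no TSO:yes PSO:yes

outcome vector order: (P0.R0,P1.R0,P1.R1,P2.R0)
SC (6): (0,2,2,0); (0,2,2,2); (2,0,0,2); (2,0,2,2); (2,2,2,0); (2,2,2,2)
TSO (12): (0,0,0,0); (0,0,0,2); (0,0,2,0); (0,0,2,2); (0,2,2,0); (0,2,2,2); (2,0,0,0); (2,0,0,2); (2,0,2,0); (2,0,2,2); (2,2,2,0); (2,2,2,2)
PSO (12): (0,0,0,0); (0,0,0,2); (0,0,2,0); (0,0,2,2); (0,2,2,0); (0,2,2,2); (2,0,0,0); (2,0,0,2); (2,0,2,0); (2,0,2,2); (2,2,2,0); (2,2,2,2)
target (0,0,0,2) ∈ {TSO,PSO}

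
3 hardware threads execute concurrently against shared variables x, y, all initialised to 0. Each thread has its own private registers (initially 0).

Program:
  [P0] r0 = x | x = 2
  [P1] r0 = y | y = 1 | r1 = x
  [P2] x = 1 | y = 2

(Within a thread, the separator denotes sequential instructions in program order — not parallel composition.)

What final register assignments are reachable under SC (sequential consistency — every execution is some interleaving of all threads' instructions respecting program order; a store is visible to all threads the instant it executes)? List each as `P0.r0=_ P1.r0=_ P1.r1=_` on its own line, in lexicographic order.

P0.r0=0 P1.r0=0 P1.r1=0
P0.r0=0 P1.r0=0 P1.r1=1
P0.r0=0 P1.r0=0 P1.r1=2
P0.r0=0 P1.r0=2 P1.r1=1
P0.r0=0 P1.r0=2 P1.r1=2
P0.r0=1 P1.r0=0 P1.r1=0
P0.r0=1 P1.r0=0 P1.r1=1
P0.r0=1 P1.r0=0 P1.r1=2
P0.r0=1 P1.r0=2 P1.r1=1
P0.r0=1 P1.r0=2 P1.r1=2

outcome vector order: (P0.r0,P1.r0,P1.r1)
|SC outcomes| = 10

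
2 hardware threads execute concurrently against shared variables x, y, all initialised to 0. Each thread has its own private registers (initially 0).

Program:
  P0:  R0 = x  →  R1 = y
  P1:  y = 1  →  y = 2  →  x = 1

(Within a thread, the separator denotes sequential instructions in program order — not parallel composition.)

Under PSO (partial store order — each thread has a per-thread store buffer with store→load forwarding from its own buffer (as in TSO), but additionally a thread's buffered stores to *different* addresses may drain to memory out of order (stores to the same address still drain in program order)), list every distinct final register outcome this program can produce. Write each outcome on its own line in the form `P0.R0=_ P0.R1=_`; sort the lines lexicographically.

outcome vector order: (P0.R0,P0.R1)
|PSO outcomes| = 6

P0.R0=0 P0.R1=0
P0.R0=0 P0.R1=1
P0.R0=0 P0.R1=2
P0.R0=1 P0.R1=0
P0.R0=1 P0.R1=1
P0.R0=1 P0.R1=2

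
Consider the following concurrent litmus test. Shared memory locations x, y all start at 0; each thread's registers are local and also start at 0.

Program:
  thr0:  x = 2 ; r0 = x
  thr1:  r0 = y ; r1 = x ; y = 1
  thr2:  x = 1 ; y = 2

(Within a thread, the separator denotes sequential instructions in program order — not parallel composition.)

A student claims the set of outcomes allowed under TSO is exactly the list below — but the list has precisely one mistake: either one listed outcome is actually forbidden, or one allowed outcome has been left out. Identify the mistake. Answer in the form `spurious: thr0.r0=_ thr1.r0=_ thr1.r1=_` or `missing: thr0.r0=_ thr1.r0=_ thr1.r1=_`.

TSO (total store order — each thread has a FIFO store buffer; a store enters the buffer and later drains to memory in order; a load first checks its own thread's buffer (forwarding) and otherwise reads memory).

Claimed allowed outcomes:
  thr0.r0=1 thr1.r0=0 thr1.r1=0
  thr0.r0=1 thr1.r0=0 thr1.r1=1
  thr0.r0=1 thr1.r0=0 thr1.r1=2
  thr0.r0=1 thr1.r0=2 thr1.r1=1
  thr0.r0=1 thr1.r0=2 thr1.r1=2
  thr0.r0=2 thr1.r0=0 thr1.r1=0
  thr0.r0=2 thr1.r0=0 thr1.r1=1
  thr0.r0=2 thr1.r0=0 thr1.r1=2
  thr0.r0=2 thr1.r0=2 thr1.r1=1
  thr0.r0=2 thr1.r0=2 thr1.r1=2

spurious: thr0.r0=1 thr1.r0=2 thr1.r1=2

outcome vector order: (thr0.r0,thr1.r0,thr1.r1)
TSO (9): 1/0/0; 1/0/1; 1/0/2; 1/2/1; 2/0/0; 2/0/1; 2/0/2; 2/2/1; 2/2/2
claimed∖TSO = {1/2/2}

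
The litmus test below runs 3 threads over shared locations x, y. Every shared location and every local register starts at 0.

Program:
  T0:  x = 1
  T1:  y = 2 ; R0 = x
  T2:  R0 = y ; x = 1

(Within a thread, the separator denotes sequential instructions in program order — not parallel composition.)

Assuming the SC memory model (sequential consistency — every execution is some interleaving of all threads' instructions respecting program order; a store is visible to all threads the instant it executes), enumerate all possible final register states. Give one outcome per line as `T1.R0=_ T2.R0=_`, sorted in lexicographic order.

T1.R0=0 T2.R0=0
T1.R0=0 T2.R0=2
T1.R0=1 T2.R0=0
T1.R0=1 T2.R0=2

outcome vector order: (T1.R0,T2.R0)
|SC outcomes| = 4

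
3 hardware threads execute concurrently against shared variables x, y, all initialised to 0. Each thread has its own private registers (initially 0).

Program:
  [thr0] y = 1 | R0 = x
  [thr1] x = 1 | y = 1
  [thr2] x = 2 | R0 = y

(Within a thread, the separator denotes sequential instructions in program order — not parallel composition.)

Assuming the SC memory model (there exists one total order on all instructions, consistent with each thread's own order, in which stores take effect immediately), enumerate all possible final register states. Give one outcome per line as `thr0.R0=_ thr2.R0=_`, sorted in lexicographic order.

outcome vector order: (thr0.R0,thr2.R0)
|SC outcomes| = 5

thr0.R0=0 thr2.R0=1
thr0.R0=1 thr2.R0=0
thr0.R0=1 thr2.R0=1
thr0.R0=2 thr2.R0=0
thr0.R0=2 thr2.R0=1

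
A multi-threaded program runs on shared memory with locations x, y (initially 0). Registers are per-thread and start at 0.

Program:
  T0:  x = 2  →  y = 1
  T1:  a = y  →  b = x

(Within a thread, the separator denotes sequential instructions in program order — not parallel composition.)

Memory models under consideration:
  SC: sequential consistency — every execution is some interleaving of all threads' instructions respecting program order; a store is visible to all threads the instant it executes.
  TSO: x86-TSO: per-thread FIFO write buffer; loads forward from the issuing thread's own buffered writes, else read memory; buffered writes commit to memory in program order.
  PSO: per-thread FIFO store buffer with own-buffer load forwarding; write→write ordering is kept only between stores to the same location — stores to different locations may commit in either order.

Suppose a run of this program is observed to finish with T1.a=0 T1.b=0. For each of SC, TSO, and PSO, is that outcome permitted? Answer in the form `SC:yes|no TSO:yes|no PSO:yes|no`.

SC:yes TSO:yes PSO:yes

outcome vector order: (T1.a,T1.b)
SC (3): 0/0; 0/2; 1/2
TSO (3): 0/0; 0/2; 1/2
PSO (4): 0/0; 0/2; 1/0; 1/2
target 0/0 ∈ {SC,TSO,PSO}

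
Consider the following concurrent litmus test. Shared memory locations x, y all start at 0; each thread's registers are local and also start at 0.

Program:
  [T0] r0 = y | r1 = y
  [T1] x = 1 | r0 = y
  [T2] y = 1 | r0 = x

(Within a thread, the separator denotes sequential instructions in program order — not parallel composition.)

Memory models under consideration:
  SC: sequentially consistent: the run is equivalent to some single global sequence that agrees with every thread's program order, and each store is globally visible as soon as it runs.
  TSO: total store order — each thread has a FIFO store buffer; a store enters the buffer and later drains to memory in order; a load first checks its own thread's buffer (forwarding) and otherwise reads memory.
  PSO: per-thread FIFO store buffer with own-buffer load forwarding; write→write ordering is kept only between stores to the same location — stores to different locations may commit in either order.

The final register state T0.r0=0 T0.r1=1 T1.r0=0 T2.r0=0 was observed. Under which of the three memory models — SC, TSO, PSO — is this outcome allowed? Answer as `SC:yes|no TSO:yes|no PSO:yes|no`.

outcome vector order: (T0.r0,T0.r1,T1.r0,T2.r0)
SC (9): <0 0 0 1>; <0 0 1 0>; <0 0 1 1>; <0 1 0 1>; <0 1 1 0>; <0 1 1 1>; <1 1 0 1>; <1 1 1 0>; <1 1 1 1>
TSO (12): <0 0 0 0>; <0 0 0 1>; <0 0 1 0>; <0 0 1 1>; <0 1 0 0>; <0 1 0 1>; <0 1 1 0>; <0 1 1 1>; <1 1 0 0>; <1 1 0 1>; <1 1 1 0>; <1 1 1 1>
PSO (12): <0 0 0 0>; <0 0 0 1>; <0 0 1 0>; <0 0 1 1>; <0 1 0 0>; <0 1 0 1>; <0 1 1 0>; <0 1 1 1>; <1 1 0 0>; <1 1 0 1>; <1 1 1 0>; <1 1 1 1>
target <0 1 0 0> ∈ {TSO,PSO}

SC:no TSO:yes PSO:yes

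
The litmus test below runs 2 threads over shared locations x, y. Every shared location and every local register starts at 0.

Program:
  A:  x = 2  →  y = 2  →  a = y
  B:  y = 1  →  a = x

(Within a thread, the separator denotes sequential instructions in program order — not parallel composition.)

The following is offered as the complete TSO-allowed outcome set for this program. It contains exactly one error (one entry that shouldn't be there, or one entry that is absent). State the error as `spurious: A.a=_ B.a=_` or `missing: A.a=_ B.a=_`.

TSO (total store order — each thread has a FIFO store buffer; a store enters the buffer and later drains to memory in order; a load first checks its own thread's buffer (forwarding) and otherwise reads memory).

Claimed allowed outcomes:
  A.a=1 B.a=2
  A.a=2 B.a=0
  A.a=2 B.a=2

outcome vector order: (A.a,B.a)
TSO: 4 outcomes — {<1 0>, <1 2>, <2 0>, <2 2>}
TSO∖claimed = {<1 0>}

missing: A.a=1 B.a=0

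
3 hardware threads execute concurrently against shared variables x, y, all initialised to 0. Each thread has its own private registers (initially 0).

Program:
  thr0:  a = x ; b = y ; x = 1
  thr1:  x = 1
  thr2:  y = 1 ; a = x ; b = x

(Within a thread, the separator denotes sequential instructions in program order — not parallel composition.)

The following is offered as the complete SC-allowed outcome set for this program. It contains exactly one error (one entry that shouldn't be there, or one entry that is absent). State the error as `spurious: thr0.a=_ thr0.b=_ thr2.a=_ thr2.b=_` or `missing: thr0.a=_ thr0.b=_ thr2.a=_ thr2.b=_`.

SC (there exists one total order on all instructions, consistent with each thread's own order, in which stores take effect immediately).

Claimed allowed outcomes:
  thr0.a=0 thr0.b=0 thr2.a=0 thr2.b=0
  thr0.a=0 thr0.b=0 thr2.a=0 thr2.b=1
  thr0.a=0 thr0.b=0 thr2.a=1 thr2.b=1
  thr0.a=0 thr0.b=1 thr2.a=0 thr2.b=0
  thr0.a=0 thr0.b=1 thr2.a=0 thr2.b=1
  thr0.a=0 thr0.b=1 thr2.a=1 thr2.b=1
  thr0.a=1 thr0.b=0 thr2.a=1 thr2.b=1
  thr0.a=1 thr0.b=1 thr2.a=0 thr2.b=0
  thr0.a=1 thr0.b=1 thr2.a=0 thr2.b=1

outcome vector order: (thr0.a,thr0.b,thr2.a,thr2.b)
SC: 10 outcomes — {0/0/0/0; 0/0/0/1; 0/0/1/1; 0/1/0/0; 0/1/0/1; 0/1/1/1; 1/0/1/1; 1/1/0/0; 1/1/0/1; 1/1/1/1}
SC∖claimed = {1/1/1/1}

missing: thr0.a=1 thr0.b=1 thr2.a=1 thr2.b=1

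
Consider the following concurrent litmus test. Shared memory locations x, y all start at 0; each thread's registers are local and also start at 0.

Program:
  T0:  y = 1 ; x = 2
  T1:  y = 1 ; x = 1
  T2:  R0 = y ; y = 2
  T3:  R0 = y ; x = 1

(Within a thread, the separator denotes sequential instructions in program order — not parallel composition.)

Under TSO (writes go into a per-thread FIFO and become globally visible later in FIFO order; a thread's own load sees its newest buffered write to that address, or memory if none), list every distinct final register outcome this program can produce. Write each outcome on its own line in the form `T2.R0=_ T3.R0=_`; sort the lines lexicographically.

outcome vector order: (T2.R0,T3.R0)
|TSO outcomes| = 6

T2.R0=0 T3.R0=0
T2.R0=0 T3.R0=1
T2.R0=0 T3.R0=2
T2.R0=1 T3.R0=0
T2.R0=1 T3.R0=1
T2.R0=1 T3.R0=2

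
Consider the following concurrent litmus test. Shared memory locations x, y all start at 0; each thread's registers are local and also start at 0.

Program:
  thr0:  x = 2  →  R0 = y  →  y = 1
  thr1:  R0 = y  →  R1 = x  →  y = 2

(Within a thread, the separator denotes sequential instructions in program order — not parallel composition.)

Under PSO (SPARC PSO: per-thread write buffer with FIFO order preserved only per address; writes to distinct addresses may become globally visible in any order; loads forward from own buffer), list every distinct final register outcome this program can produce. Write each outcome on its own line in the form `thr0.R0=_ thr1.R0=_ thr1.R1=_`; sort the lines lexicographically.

thr0.R0=0 thr1.R0=0 thr1.R1=0
thr0.R0=0 thr1.R0=0 thr1.R1=2
thr0.R0=0 thr1.R0=1 thr1.R1=0
thr0.R0=0 thr1.R0=1 thr1.R1=2
thr0.R0=2 thr1.R0=0 thr1.R1=0
thr0.R0=2 thr1.R0=0 thr1.R1=2

outcome vector order: (thr0.R0,thr1.R0,thr1.R1)
|PSO outcomes| = 6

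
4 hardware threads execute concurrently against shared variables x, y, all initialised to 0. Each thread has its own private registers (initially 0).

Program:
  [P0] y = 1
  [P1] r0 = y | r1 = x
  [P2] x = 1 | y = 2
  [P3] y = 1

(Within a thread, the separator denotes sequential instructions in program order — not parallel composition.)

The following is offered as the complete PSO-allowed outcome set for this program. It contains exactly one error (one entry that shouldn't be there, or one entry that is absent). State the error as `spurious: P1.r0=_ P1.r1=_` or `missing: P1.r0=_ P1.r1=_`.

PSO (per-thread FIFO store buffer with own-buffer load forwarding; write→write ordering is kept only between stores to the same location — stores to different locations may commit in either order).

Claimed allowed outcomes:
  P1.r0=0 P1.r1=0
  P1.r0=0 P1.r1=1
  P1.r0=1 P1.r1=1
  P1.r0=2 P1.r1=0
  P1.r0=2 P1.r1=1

missing: P1.r0=1 P1.r1=0

outcome vector order: (P1.r0,P1.r1)
under PSO → <0 0> <0 1> <1 0> <1 1> <2 0> <2 1>
PSO∖claimed = {<1 0>}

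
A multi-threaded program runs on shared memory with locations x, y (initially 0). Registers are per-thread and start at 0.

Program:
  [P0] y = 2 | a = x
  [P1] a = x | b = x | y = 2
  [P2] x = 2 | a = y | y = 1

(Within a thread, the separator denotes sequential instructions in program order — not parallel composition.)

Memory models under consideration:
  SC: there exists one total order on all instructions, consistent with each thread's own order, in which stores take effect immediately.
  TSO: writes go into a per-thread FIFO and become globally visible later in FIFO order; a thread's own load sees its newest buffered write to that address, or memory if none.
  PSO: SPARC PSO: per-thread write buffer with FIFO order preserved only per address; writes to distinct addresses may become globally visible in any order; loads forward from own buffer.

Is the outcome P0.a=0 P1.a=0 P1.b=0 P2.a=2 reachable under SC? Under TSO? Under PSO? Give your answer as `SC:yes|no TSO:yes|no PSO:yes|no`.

outcome vector order: (P0.a,P1.a,P1.b,P2.a)
[SC] allowed = {<0 0 0 2>; <0 0 2 2>; <0 2 2 2>; <2 0 0 0>; <2 0 0 2>; <2 0 2 0>; <2 0 2 2>; <2 2 2 0>; <2 2 2 2>}
[TSO] allowed = {<0 0 0 0>; <0 0 0 2>; <0 0 2 0>; <0 0 2 2>; <0 2 2 0>; <0 2 2 2>; <2 0 0 0>; <2 0 0 2>; <2 0 2 0>; <2 0 2 2>; <2 2 2 0>; <2 2 2 2>}
[PSO] allowed = {<0 0 0 0>; <0 0 0 2>; <0 0 2 0>; <0 0 2 2>; <0 2 2 0>; <0 2 2 2>; <2 0 0 0>; <2 0 0 2>; <2 0 2 0>; <2 0 2 2>; <2 2 2 0>; <2 2 2 2>}
target <0 0 0 2> ∈ {SC,TSO,PSO}

SC:yes TSO:yes PSO:yes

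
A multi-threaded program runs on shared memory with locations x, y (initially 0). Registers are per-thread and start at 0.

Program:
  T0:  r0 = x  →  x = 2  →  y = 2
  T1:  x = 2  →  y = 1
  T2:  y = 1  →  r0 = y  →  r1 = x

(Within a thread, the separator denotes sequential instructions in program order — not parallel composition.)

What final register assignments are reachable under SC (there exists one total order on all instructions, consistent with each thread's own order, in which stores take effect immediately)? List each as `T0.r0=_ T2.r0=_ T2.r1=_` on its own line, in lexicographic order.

outcome vector order: (T0.r0,T2.r0,T2.r1)
|SC outcomes| = 6

T0.r0=0 T2.r0=1 T2.r1=0
T0.r0=0 T2.r0=1 T2.r1=2
T0.r0=0 T2.r0=2 T2.r1=2
T0.r0=2 T2.r0=1 T2.r1=0
T0.r0=2 T2.r0=1 T2.r1=2
T0.r0=2 T2.r0=2 T2.r1=2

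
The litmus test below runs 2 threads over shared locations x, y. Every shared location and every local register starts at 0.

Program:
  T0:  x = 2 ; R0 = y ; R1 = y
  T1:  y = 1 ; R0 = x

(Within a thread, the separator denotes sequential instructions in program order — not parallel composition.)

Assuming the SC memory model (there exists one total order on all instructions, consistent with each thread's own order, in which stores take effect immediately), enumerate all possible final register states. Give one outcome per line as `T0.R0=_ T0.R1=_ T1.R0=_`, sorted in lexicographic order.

outcome vector order: (T0.R0,T0.R1,T1.R0)
|SC outcomes| = 4

T0.R0=0 T0.R1=0 T1.R0=2
T0.R0=0 T0.R1=1 T1.R0=2
T0.R0=1 T0.R1=1 T1.R0=0
T0.R0=1 T0.R1=1 T1.R0=2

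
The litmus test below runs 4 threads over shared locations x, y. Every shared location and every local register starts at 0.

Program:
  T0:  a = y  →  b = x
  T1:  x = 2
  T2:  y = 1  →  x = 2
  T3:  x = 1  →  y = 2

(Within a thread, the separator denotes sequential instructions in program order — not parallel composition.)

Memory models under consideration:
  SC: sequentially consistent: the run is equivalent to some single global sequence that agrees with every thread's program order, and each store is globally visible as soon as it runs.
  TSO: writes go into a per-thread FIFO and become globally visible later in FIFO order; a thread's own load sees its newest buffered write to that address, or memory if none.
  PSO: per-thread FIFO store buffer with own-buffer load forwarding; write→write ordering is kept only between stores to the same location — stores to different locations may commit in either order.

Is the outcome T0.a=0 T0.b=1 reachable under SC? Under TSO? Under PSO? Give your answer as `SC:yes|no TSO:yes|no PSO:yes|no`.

outcome vector order: (T0.a,T0.b)
SC: 8 outcomes — {0/0, 0/1, 0/2, 1/0, 1/1, 1/2, 2/1, 2/2}
TSO: 8 outcomes — {0/0, 0/1, 0/2, 1/0, 1/1, 1/2, 2/1, 2/2}
PSO: 9 outcomes — {0/0, 0/1, 0/2, 1/0, 1/1, 1/2, 2/0, 2/1, 2/2}
target 0/1 ∈ {SC,TSO,PSO}

SC:yes TSO:yes PSO:yes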